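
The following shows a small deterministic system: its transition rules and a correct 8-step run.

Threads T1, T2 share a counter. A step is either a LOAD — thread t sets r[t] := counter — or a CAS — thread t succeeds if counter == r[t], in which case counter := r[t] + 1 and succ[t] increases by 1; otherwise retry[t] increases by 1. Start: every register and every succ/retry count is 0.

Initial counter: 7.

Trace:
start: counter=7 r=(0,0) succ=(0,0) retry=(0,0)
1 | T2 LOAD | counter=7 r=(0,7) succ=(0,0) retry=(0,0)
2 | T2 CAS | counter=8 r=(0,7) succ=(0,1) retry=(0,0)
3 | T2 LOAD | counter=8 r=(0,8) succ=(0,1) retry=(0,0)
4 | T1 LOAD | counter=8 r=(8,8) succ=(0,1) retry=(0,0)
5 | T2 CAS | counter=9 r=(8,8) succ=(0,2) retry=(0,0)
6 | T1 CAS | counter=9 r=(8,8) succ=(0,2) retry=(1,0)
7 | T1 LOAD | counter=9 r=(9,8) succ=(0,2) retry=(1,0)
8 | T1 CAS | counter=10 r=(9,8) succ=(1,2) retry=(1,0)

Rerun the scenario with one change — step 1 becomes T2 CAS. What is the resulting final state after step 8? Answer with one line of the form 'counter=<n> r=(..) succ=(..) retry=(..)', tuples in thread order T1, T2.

counter=9 r=(8,7) succ=(1,1) retry=(1,2)

(re-executing from step 1 with the substitution; state before step 1: counter=7 r=(0,0) succ=(0,0) retry=(0,0))
1 | T2 CAS | counter=7 r=(0,0) succ=(0,0) retry=(0,1)
2 | T2 CAS | counter=7 r=(0,0) succ=(0,0) retry=(0,2)
3 | T2 LOAD | counter=7 r=(0,7) succ=(0,0) retry=(0,2)
4 | T1 LOAD | counter=7 r=(7,7) succ=(0,0) retry=(0,2)
5 | T2 CAS | counter=8 r=(7,7) succ=(0,1) retry=(0,2)
6 | T1 CAS | counter=8 r=(7,7) succ=(0,1) retry=(1,2)
7 | T1 LOAD | counter=8 r=(8,7) succ=(0,1) retry=(1,2)
8 | T1 CAS | counter=9 r=(8,7) succ=(1,1) retry=(1,2)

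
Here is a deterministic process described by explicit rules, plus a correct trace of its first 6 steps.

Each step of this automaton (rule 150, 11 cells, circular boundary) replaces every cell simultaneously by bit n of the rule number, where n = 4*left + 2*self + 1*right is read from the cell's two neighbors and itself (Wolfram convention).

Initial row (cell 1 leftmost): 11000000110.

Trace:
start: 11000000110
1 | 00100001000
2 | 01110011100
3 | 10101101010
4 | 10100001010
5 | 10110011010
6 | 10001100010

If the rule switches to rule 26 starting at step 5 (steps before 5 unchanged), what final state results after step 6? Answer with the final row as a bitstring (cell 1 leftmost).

00101101000

(re-executing steps 5..6 under rule 26; state before step 5: 10100001010)
5 | 00010010000
6 | 00101101000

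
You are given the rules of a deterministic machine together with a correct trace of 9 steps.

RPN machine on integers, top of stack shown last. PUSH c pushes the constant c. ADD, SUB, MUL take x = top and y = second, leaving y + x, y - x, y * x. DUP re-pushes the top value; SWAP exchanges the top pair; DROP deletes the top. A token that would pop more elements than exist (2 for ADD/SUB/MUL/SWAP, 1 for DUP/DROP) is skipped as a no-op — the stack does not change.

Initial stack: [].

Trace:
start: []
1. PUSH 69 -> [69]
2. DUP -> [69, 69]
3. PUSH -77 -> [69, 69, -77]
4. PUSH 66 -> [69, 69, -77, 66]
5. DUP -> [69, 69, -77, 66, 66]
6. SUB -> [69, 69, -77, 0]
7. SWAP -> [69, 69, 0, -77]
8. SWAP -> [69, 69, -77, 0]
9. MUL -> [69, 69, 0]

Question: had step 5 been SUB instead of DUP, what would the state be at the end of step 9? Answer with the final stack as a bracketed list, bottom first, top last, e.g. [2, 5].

[14628]

(re-executing from step 5 with the substitution; state before step 5: [69, 69, -77, 66])
5. SUB -> [69, 69, -143]
6. SUB -> [69, 212]
7. SWAP -> [212, 69]
8. SWAP -> [69, 212]
9. MUL -> [14628]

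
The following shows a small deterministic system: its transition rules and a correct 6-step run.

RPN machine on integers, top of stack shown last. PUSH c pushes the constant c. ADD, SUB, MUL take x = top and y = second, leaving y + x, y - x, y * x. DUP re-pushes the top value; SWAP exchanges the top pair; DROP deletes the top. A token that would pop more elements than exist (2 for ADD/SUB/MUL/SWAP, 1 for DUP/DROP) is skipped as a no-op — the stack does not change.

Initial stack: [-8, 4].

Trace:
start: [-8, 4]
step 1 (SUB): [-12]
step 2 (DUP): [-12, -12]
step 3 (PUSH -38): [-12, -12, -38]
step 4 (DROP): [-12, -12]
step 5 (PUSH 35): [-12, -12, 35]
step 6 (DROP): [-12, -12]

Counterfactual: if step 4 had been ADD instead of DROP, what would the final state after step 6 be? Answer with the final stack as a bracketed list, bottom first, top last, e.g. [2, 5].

[-12, -50]

(re-executing from step 4 with the substitution; state before step 4: [-12, -12, -38])
step 4 (ADD): [-12, -50]
step 5 (PUSH 35): [-12, -50, 35]
step 6 (DROP): [-12, -50]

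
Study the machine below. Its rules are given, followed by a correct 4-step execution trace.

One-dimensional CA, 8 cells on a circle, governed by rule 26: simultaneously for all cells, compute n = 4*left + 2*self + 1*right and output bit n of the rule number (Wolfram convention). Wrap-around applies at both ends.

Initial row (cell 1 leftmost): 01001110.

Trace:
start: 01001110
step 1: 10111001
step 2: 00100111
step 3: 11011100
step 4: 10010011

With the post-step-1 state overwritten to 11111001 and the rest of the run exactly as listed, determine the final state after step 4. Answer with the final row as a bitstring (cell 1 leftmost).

01011011

state after step 1 := 11111001
step 2: 00000111
step 3: 10001100
step 4: 01011011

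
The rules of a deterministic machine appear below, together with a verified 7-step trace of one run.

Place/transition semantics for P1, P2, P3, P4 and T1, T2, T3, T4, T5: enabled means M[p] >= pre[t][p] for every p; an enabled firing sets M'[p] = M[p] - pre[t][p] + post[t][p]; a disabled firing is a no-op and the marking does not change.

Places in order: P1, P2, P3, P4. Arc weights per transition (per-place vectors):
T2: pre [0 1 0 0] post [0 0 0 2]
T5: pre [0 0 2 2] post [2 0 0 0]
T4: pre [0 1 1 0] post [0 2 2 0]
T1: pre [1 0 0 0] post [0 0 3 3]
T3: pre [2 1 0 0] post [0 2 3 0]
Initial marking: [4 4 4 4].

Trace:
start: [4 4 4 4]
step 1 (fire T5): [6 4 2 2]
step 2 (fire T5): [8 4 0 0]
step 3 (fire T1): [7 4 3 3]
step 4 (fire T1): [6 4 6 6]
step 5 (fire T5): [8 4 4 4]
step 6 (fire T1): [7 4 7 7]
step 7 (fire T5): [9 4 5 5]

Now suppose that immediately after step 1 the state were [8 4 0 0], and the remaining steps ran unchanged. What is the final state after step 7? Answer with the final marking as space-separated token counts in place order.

state after step 1 := [8 4 0 0]
step 2 (fire T5): [8 4 0 0]
step 3 (fire T1): [7 4 3 3]
step 4 (fire T1): [6 4 6 6]
step 5 (fire T5): [8 4 4 4]
step 6 (fire T1): [7 4 7 7]
step 7 (fire T5): [9 4 5 5]

9 4 5 5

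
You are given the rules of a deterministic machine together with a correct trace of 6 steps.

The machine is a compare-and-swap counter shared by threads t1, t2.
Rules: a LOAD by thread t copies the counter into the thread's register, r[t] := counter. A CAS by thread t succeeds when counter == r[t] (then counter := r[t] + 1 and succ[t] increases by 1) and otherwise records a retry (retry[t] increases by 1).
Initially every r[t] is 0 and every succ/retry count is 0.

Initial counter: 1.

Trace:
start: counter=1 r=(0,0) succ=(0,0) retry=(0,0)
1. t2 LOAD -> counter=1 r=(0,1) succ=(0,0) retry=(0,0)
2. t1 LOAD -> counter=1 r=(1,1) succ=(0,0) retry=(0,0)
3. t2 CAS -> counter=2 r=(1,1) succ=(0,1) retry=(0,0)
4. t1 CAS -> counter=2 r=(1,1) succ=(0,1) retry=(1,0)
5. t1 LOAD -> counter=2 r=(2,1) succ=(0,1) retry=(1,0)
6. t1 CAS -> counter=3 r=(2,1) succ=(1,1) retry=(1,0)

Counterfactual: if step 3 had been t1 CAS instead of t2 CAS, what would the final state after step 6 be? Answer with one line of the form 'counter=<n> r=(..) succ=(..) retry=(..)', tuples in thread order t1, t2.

counter=3 r=(2,1) succ=(2,0) retry=(1,0)

(re-executing from step 3 with the substitution; state before step 3: counter=1 r=(1,1) succ=(0,0) retry=(0,0))
3. t1 CAS -> counter=2 r=(1,1) succ=(1,0) retry=(0,0)
4. t1 CAS -> counter=2 r=(1,1) succ=(1,0) retry=(1,0)
5. t1 LOAD -> counter=2 r=(2,1) succ=(1,0) retry=(1,0)
6. t1 CAS -> counter=3 r=(2,1) succ=(2,0) retry=(1,0)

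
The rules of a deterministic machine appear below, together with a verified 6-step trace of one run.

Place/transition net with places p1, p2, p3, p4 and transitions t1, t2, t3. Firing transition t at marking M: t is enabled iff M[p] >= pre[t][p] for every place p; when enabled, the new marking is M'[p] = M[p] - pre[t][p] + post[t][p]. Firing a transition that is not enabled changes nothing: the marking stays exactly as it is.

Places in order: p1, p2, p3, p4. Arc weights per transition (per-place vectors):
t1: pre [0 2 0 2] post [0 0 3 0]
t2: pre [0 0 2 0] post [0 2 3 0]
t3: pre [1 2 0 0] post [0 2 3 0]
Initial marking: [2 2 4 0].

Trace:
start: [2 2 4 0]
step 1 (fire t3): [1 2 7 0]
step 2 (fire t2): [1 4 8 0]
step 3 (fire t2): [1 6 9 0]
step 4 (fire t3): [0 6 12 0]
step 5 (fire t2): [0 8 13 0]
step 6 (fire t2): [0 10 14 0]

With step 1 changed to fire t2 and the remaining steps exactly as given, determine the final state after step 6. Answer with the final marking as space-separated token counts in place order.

(re-executing from step 1 with the substitution; state before step 1: [2 2 4 0])
step 1 (fire t2): [2 4 5 0]
step 2 (fire t2): [2 6 6 0]
step 3 (fire t2): [2 8 7 0]
step 4 (fire t3): [1 8 10 0]
step 5 (fire t2): [1 10 11 0]
step 6 (fire t2): [1 12 12 0]

1 12 12 0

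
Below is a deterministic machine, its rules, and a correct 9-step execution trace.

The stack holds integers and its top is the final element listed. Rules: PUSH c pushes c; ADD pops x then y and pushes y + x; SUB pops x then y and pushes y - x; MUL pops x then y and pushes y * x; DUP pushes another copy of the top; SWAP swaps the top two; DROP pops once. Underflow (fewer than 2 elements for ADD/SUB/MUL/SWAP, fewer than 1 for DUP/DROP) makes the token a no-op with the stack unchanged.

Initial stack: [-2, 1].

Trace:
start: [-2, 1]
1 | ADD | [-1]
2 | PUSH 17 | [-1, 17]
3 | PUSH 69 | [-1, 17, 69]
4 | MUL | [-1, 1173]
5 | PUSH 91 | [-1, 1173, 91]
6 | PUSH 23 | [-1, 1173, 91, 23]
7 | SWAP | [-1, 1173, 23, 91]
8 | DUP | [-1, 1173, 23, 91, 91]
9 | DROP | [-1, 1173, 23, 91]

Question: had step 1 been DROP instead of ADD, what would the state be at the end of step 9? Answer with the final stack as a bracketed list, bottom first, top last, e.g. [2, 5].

[-2, 1173, 23, 91]

(re-executing from step 1 with the substitution; state before step 1: [-2, 1])
1 | DROP | [-2]
2 | PUSH 17 | [-2, 17]
3 | PUSH 69 | [-2, 17, 69]
4 | MUL | [-2, 1173]
5 | PUSH 91 | [-2, 1173, 91]
6 | PUSH 23 | [-2, 1173, 91, 23]
7 | SWAP | [-2, 1173, 23, 91]
8 | DUP | [-2, 1173, 23, 91, 91]
9 | DROP | [-2, 1173, 23, 91]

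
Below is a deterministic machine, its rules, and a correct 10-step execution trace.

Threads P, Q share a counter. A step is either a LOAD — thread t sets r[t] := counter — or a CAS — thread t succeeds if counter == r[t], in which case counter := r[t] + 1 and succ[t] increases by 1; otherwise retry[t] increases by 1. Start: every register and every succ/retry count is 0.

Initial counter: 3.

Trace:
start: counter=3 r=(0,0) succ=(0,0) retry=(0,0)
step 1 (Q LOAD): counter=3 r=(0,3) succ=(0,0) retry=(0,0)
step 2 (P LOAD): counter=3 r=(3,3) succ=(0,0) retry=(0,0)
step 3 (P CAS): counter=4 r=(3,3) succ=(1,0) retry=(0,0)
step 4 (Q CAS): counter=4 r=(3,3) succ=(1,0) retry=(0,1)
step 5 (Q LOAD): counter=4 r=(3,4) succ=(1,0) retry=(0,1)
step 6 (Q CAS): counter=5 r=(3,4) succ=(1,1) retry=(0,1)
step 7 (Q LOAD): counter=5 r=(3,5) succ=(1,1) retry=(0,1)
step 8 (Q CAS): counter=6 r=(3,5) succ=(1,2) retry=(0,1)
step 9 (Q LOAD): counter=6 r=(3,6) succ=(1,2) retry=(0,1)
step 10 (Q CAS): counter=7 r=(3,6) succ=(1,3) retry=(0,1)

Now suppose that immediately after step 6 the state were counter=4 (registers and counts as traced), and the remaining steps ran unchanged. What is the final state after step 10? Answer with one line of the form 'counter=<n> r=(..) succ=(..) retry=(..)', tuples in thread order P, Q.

counter=6 r=(3,5) succ=(1,3) retry=(0,1)

state after step 6 := counter=4 r=(3,4) succ=(1,1) retry=(0,1)
step 7 (Q LOAD): counter=4 r=(3,4) succ=(1,1) retry=(0,1)
step 8 (Q CAS): counter=5 r=(3,4) succ=(1,2) retry=(0,1)
step 9 (Q LOAD): counter=5 r=(3,5) succ=(1,2) retry=(0,1)
step 10 (Q CAS): counter=6 r=(3,5) succ=(1,3) retry=(0,1)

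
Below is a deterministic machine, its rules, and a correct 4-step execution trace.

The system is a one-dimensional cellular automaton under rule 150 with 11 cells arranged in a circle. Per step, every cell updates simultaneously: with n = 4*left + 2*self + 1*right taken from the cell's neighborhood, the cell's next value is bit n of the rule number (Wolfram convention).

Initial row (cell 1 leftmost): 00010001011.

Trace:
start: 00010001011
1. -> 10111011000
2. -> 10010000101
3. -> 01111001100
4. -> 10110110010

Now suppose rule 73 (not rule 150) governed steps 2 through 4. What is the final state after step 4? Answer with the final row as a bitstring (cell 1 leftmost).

00111011010

(re-executing steps 2..4 under rule 73; state before step 2: 10111011000)
2. -> 00101011010
3. -> 10000011000
4. -> 00111011010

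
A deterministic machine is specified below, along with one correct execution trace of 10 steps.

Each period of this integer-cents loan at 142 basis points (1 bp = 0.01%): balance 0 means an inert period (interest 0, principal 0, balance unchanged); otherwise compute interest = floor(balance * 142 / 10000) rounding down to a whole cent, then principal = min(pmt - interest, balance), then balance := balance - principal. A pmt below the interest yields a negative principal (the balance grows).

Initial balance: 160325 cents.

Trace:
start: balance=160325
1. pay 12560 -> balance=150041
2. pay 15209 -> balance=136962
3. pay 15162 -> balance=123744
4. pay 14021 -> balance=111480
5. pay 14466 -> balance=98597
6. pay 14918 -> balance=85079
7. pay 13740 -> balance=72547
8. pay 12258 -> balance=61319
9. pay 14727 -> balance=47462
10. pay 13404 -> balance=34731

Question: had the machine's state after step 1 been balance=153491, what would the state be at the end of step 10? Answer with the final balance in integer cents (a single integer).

38646

state after step 1 := balance=153491
2. pay 15209 -> balance=140461
3. pay 15162 -> balance=127293
4. pay 14021 -> balance=115079
5. pay 14466 -> balance=102247
6. pay 14918 -> balance=88780
7. pay 13740 -> balance=76300
8. pay 12258 -> balance=65125
9. pay 14727 -> balance=51322
10. pay 13404 -> balance=38646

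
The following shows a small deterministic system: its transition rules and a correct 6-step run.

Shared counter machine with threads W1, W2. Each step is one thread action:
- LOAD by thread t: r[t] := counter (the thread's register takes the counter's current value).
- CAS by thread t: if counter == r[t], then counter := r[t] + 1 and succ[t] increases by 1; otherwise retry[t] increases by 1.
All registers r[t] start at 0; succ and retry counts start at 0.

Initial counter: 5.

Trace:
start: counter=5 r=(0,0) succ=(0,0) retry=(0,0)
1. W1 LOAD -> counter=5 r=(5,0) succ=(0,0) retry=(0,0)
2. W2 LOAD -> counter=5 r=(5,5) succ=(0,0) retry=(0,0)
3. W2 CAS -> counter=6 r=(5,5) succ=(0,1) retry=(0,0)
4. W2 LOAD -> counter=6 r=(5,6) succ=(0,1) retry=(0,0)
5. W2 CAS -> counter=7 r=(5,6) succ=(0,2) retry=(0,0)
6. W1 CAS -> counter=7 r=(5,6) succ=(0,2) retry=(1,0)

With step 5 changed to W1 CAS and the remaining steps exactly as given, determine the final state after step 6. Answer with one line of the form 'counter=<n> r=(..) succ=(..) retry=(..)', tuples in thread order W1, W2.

counter=6 r=(5,6) succ=(0,1) retry=(2,0)

(re-executing from step 5 with the substitution; state before step 5: counter=6 r=(5,6) succ=(0,1) retry=(0,0))
5. W1 CAS -> counter=6 r=(5,6) succ=(0,1) retry=(1,0)
6. W1 CAS -> counter=6 r=(5,6) succ=(0,1) retry=(2,0)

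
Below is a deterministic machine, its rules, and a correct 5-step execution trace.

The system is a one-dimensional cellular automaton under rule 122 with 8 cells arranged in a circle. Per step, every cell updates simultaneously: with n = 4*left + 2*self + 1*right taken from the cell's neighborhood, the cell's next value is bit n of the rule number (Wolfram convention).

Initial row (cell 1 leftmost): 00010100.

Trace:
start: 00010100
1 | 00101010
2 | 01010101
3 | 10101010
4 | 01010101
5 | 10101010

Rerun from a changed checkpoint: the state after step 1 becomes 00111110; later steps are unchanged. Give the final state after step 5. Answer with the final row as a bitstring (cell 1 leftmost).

00110110

state after step 1 := 00111110
2 | 01100011
3 | 11110111
4 | 00011100
5 | 00110110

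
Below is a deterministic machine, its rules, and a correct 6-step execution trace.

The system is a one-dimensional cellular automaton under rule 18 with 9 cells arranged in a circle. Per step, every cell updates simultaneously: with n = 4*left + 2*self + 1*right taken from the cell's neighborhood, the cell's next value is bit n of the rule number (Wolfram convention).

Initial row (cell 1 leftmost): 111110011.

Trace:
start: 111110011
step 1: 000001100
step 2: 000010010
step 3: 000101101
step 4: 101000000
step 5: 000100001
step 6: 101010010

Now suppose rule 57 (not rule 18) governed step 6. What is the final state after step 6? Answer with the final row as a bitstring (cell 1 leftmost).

110011100

(re-executing step 6 under rule 57; state before step 6: 000100001)
step 6: 110011100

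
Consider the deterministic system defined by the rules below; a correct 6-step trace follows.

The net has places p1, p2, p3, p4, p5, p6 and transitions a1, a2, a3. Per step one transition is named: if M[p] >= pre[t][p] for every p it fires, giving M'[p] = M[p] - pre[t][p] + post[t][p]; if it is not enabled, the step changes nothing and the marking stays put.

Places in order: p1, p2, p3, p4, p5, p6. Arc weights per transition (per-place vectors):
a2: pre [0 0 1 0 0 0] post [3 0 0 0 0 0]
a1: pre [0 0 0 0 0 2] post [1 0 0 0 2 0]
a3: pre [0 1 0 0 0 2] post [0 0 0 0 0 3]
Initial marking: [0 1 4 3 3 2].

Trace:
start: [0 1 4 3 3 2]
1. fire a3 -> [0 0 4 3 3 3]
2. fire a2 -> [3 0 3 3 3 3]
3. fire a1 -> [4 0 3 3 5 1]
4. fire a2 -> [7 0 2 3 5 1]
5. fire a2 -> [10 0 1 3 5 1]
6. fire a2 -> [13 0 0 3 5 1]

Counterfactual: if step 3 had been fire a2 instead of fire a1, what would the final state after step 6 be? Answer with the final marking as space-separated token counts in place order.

12 0 0 3 3 3

(re-executing from step 3 with the substitution; state before step 3: [3 0 3 3 3 3])
3. fire a2 -> [6 0 2 3 3 3]
4. fire a2 -> [9 0 1 3 3 3]
5. fire a2 -> [12 0 0 3 3 3]
6. fire a2 -> [12 0 0 3 3 3]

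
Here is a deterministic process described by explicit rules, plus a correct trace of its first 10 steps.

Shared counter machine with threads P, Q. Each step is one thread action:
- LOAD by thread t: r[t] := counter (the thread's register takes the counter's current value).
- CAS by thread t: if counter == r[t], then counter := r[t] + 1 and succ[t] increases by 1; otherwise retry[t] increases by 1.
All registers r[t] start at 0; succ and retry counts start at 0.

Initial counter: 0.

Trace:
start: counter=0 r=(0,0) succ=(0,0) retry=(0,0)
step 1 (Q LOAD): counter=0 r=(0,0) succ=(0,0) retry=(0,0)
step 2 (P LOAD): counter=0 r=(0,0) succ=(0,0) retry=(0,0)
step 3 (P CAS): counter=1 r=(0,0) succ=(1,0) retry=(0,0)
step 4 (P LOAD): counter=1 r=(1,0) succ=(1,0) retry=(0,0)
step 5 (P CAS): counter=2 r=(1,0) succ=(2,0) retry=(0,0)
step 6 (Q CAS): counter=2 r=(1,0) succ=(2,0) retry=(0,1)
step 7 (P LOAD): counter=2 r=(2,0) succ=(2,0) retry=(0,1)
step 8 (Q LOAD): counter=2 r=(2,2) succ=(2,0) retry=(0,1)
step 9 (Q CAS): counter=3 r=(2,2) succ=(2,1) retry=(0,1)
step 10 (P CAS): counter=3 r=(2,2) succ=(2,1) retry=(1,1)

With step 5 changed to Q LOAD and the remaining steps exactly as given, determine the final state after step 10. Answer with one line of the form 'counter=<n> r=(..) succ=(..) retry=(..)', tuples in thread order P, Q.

counter=3 r=(2,2) succ=(1,2) retry=(1,0)

(re-executing from step 5 with the substitution; state before step 5: counter=1 r=(1,0) succ=(1,0) retry=(0,0))
step 5 (Q LOAD): counter=1 r=(1,1) succ=(1,0) retry=(0,0)
step 6 (Q CAS): counter=2 r=(1,1) succ=(1,1) retry=(0,0)
step 7 (P LOAD): counter=2 r=(2,1) succ=(1,1) retry=(0,0)
step 8 (Q LOAD): counter=2 r=(2,2) succ=(1,1) retry=(0,0)
step 9 (Q CAS): counter=3 r=(2,2) succ=(1,2) retry=(0,0)
step 10 (P CAS): counter=3 r=(2,2) succ=(1,2) retry=(1,0)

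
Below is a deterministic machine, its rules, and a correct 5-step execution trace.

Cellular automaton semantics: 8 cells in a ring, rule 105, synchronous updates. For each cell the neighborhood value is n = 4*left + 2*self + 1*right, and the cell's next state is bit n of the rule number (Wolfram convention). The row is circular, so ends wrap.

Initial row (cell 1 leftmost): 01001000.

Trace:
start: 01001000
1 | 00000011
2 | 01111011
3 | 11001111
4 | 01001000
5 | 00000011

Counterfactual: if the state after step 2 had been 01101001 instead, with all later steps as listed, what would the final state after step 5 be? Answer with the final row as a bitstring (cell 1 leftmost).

00001111

state after step 2 := 01101001
3 | 11110000
4 | 10010110
5 | 00001111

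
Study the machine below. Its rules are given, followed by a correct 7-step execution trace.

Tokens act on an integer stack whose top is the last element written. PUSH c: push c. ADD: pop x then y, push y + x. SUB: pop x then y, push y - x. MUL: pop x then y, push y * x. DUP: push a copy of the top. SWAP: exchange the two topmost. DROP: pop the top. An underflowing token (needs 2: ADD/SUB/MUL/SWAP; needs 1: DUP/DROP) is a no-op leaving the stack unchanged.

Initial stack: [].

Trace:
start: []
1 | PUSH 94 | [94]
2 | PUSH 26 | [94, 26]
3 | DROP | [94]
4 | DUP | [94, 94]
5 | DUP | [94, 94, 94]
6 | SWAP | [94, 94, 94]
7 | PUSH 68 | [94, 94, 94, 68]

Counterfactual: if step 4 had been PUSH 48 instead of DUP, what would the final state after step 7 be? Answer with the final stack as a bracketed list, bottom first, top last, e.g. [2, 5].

[94, 48, 48, 68]

(re-executing from step 4 with the substitution; state before step 4: [94])
4 | PUSH 48 | [94, 48]
5 | DUP | [94, 48, 48]
6 | SWAP | [94, 48, 48]
7 | PUSH 68 | [94, 48, 48, 68]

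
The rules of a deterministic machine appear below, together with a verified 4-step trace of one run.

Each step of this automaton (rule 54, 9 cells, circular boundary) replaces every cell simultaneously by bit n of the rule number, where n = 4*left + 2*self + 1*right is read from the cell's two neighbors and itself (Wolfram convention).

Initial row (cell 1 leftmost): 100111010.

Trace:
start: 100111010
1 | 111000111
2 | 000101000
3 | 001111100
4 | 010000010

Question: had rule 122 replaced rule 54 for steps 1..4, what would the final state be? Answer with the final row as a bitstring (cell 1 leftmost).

000110110

(re-executing steps 1..4 under rule 122; state before step 1: 100111010)
1 | 011101101
2 | 110111110
3 | 111100011
4 | 000110110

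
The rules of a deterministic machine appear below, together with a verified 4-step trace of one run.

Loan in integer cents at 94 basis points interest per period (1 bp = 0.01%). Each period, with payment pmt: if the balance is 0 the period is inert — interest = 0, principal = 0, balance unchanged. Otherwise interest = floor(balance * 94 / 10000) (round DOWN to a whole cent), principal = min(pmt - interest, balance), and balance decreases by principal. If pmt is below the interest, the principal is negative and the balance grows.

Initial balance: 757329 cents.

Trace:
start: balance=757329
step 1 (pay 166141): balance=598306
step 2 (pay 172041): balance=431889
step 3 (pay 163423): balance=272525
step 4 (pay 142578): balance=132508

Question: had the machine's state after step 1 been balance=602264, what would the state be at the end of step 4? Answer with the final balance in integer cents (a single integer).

state after step 1 := balance=602264
step 2 (pay 172041): balance=435884
step 3 (pay 163423): balance=276558
step 4 (pay 142578): balance=136579

136579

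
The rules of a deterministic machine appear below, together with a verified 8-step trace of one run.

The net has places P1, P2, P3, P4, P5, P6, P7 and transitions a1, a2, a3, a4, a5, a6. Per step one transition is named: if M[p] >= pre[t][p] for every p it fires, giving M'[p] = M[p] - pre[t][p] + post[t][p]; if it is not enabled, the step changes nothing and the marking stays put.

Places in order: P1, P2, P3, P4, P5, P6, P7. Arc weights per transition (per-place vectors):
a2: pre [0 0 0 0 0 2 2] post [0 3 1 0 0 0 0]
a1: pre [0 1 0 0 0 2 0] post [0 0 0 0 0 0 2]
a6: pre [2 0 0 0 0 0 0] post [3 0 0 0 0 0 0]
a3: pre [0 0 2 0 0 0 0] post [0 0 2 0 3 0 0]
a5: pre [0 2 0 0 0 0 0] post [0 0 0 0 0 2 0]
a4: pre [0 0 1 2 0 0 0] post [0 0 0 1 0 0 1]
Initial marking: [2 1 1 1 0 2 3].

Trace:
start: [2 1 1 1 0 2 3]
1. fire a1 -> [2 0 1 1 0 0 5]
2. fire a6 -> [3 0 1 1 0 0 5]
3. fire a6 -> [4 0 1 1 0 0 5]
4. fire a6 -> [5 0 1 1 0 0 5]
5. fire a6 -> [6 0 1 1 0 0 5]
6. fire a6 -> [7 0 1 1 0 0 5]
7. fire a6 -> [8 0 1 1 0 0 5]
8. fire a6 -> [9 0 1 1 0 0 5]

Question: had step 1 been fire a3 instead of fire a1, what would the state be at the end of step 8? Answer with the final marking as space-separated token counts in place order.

(re-executing from step 1 with the substitution; state before step 1: [2 1 1 1 0 2 3])
1. fire a3 -> [2 1 1 1 0 2 3]
2. fire a6 -> [3 1 1 1 0 2 3]
3. fire a6 -> [4 1 1 1 0 2 3]
4. fire a6 -> [5 1 1 1 0 2 3]
5. fire a6 -> [6 1 1 1 0 2 3]
6. fire a6 -> [7 1 1 1 0 2 3]
7. fire a6 -> [8 1 1 1 0 2 3]
8. fire a6 -> [9 1 1 1 0 2 3]

9 1 1 1 0 2 3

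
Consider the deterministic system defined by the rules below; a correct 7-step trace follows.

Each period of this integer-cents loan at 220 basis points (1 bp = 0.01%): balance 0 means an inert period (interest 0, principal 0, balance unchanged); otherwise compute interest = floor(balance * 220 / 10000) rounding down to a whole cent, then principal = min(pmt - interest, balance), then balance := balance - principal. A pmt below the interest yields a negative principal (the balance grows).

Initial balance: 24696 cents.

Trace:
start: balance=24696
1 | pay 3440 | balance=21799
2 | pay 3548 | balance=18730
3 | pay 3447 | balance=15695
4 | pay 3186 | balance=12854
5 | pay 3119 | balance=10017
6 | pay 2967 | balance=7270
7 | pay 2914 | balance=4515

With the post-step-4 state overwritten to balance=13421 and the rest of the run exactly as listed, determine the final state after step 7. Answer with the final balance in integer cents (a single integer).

5121

state after step 4 := balance=13421
5 | pay 3119 | balance=10597
6 | pay 2967 | balance=7863
7 | pay 2914 | balance=5121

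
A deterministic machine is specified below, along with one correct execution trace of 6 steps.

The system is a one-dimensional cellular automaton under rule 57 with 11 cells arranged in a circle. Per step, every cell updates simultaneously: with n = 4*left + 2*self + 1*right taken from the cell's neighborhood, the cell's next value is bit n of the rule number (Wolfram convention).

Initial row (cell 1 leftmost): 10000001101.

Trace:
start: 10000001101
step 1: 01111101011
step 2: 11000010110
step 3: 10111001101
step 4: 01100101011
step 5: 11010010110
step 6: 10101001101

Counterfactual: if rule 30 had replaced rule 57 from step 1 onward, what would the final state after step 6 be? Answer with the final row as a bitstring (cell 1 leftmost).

11110001001

(re-executing steps 1..6 under rule 30; state before step 1: 10000001101)
step 1: 01000011001
step 2: 01100110111
step 3: 01011100100
step 4: 11010011110
step 5: 10011110000
step 6: 11110001001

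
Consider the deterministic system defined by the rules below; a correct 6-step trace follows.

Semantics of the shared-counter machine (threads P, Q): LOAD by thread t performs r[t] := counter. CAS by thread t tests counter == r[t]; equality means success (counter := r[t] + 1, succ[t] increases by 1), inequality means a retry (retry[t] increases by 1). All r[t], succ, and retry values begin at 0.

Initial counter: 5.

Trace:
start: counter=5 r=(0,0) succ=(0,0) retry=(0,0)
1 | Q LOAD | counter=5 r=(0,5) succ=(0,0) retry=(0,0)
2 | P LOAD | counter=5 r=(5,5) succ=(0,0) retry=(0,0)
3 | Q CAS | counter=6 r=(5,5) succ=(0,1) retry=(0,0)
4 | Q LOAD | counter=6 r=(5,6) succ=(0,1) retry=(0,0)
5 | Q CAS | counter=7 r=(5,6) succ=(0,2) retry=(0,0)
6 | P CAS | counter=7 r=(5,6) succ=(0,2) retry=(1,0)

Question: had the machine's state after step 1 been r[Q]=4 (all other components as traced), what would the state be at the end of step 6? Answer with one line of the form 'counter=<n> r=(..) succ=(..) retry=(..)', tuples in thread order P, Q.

counter=6 r=(5,5) succ=(0,1) retry=(1,1)

state after step 1 := counter=5 r=(0,4) succ=(0,0) retry=(0,0)
2 | P LOAD | counter=5 r=(5,4) succ=(0,0) retry=(0,0)
3 | Q CAS | counter=5 r=(5,4) succ=(0,0) retry=(0,1)
4 | Q LOAD | counter=5 r=(5,5) succ=(0,0) retry=(0,1)
5 | Q CAS | counter=6 r=(5,5) succ=(0,1) retry=(0,1)
6 | P CAS | counter=6 r=(5,5) succ=(0,1) retry=(1,1)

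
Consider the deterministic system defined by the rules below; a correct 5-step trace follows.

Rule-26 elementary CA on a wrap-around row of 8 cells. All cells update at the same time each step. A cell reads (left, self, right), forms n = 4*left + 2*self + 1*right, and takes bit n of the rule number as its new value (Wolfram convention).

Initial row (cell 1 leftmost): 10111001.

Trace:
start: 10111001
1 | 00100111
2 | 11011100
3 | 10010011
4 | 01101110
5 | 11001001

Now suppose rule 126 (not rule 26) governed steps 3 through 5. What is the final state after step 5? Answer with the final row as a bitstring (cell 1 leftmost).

00110110

(re-executing steps 3..5 under rule 126; state before step 3: 11011100)
3 | 11110111
4 | 00011100
5 | 00110110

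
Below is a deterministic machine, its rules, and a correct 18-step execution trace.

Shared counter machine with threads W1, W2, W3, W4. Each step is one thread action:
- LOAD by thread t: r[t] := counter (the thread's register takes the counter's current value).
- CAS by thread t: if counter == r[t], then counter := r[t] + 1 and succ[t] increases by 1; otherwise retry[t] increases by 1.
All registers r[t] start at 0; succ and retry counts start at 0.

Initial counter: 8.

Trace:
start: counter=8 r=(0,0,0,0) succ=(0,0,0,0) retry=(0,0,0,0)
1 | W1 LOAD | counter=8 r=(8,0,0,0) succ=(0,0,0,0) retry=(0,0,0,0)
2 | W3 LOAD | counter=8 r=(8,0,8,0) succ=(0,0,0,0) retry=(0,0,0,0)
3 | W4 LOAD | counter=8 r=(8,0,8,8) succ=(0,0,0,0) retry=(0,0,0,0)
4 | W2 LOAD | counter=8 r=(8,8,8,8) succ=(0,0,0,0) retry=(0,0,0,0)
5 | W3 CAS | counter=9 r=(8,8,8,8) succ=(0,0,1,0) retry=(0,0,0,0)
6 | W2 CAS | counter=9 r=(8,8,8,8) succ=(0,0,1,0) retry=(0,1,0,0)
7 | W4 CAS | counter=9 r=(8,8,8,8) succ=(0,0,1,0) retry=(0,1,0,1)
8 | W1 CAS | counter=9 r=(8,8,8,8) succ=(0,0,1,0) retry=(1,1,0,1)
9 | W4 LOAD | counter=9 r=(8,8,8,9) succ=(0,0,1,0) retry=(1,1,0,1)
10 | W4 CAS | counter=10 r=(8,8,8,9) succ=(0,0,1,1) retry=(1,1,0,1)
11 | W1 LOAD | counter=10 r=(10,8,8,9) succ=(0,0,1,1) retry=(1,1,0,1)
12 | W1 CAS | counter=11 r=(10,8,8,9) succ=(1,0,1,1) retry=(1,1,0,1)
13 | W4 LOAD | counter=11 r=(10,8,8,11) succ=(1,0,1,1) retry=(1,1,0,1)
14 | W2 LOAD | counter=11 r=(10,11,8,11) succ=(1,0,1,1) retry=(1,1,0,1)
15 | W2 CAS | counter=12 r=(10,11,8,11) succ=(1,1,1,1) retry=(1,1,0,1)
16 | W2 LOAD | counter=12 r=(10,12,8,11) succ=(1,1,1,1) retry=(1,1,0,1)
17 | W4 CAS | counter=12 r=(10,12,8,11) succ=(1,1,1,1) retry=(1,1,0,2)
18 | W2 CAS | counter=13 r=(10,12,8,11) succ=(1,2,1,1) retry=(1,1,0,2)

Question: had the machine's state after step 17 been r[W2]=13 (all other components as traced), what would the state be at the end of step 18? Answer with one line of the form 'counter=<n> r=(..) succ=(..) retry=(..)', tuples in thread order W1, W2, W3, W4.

state after step 17 := counter=12 r=(10,13,8,11) succ=(1,1,1,1) retry=(1,1,0,2)
18 | W2 CAS | counter=12 r=(10,13,8,11) succ=(1,1,1,1) retry=(1,2,0,2)

counter=12 r=(10,13,8,11) succ=(1,1,1,1) retry=(1,2,0,2)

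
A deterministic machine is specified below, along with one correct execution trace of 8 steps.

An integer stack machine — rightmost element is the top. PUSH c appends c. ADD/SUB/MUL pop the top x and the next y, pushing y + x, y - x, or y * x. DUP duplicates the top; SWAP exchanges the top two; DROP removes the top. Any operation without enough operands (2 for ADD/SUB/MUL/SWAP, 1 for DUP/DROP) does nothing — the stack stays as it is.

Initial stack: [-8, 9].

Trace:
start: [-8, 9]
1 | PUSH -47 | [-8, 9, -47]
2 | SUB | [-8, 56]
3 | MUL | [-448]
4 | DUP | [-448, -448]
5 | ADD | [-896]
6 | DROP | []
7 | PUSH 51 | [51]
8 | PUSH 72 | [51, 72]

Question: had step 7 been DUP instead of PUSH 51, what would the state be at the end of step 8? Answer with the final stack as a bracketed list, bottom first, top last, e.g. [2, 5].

[72]

(re-executing from step 7 with the substitution; state before step 7: [])
7 | DUP | []
8 | PUSH 72 | [72]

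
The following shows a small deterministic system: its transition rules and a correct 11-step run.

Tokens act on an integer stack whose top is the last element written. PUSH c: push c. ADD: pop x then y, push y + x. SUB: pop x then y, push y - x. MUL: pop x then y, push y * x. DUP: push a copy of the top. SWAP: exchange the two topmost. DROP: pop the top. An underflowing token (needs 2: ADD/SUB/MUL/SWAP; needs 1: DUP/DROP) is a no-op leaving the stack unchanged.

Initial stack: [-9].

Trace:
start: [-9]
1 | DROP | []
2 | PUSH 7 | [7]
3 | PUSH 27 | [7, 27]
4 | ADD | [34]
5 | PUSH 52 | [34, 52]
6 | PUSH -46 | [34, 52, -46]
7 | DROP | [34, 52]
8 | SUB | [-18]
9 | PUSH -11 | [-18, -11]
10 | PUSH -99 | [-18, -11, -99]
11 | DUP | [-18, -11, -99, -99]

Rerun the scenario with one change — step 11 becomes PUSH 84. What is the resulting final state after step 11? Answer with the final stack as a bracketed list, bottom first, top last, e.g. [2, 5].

(re-executing from step 11 with the substitution; state before step 11: [-18, -11, -99])
11 | PUSH 84 | [-18, -11, -99, 84]

[-18, -11, -99, 84]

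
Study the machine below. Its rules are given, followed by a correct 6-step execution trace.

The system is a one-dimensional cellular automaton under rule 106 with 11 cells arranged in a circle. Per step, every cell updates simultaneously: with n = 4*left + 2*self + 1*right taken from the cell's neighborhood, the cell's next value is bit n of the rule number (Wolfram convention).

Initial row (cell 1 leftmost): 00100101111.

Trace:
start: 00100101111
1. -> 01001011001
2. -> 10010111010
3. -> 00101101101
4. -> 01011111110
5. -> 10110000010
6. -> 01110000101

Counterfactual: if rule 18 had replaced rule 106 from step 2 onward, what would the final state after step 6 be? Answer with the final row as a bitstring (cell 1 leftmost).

00100000010

(re-executing steps 2..6 under rule 18; state before step 2: 01001011001)
2. -> 00110000110
3. -> 01001001001
4. -> 00110110110
5. -> 01000000001
6. -> 00100000010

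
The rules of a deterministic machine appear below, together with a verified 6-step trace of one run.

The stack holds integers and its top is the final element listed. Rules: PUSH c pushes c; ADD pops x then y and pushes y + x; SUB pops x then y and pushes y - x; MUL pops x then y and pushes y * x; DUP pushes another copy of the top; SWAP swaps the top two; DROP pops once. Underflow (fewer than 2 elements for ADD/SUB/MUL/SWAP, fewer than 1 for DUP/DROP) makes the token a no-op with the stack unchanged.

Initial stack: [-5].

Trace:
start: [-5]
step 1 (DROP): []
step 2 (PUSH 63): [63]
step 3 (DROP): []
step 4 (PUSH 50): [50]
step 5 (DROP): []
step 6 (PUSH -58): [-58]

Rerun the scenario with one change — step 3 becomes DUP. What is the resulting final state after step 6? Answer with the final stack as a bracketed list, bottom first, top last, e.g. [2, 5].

[63, 63, -58]

(re-executing from step 3 with the substitution; state before step 3: [63])
step 3 (DUP): [63, 63]
step 4 (PUSH 50): [63, 63, 50]
step 5 (DROP): [63, 63]
step 6 (PUSH -58): [63, 63, -58]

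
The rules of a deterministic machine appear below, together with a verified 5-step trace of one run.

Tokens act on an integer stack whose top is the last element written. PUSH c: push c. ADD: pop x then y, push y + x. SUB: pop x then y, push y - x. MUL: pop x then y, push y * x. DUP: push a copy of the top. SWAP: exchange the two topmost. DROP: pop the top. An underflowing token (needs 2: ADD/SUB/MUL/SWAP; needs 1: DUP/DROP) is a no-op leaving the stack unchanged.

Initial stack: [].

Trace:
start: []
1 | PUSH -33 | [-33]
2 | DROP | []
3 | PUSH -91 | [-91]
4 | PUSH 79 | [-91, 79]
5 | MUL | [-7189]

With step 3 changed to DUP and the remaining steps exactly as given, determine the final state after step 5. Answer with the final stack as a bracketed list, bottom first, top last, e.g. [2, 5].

(re-executing from step 3 with the substitution; state before step 3: [])
3 | DUP | []
4 | PUSH 79 | [79]
5 | MUL | [79]

[79]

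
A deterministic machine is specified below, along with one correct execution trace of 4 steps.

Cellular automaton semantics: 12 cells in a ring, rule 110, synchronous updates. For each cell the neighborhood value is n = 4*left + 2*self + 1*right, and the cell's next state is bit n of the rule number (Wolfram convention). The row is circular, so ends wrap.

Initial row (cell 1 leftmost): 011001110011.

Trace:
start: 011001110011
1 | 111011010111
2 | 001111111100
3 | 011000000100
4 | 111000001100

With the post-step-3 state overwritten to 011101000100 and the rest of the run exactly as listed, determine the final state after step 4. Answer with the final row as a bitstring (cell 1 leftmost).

state after step 3 := 011101000100
4 | 110111001100

110111001100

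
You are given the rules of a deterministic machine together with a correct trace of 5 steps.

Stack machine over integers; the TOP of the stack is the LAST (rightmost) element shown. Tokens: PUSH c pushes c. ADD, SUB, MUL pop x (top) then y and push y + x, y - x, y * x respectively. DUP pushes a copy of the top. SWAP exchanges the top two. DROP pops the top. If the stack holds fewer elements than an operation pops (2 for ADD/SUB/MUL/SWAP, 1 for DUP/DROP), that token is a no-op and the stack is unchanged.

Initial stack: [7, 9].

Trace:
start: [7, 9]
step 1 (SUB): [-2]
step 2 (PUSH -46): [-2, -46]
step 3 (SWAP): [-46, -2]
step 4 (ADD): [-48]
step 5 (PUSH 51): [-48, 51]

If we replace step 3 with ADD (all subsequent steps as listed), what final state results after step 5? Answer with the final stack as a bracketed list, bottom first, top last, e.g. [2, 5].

(re-executing from step 3 with the substitution; state before step 3: [-2, -46])
step 3 (ADD): [-48]
step 4 (ADD): [-48]
step 5 (PUSH 51): [-48, 51]

[-48, 51]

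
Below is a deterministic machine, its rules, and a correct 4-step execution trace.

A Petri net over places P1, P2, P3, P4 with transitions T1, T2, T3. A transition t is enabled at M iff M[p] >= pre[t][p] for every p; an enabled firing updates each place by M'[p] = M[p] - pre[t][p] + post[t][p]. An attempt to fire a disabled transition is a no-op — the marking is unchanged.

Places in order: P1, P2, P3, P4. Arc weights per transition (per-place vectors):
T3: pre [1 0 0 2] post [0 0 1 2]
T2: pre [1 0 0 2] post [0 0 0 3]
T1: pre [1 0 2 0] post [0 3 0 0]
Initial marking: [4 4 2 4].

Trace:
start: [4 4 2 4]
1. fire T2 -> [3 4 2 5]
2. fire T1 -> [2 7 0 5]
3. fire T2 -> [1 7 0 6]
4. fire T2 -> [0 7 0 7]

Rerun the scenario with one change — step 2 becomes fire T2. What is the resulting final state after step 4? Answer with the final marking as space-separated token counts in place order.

0 4 2 8

(re-executing from step 2 with the substitution; state before step 2: [3 4 2 5])
2. fire T2 -> [2 4 2 6]
3. fire T2 -> [1 4 2 7]
4. fire T2 -> [0 4 2 8]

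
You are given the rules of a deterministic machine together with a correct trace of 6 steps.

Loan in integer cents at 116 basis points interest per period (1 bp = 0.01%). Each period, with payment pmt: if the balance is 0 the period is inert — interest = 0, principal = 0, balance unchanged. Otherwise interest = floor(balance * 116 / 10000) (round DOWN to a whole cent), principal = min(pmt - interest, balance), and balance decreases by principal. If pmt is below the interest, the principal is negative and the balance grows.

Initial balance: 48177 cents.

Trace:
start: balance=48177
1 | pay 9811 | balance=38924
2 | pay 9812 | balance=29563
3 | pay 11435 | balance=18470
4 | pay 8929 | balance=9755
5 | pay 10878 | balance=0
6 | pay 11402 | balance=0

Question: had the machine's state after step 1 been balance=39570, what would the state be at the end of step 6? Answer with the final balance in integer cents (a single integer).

state after step 1 := balance=39570
2 | pay 9812 | balance=30217
3 | pay 11435 | balance=19132
4 | pay 8929 | balance=10424
5 | pay 10878 | balance=0
6 | pay 11402 | balance=0

0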